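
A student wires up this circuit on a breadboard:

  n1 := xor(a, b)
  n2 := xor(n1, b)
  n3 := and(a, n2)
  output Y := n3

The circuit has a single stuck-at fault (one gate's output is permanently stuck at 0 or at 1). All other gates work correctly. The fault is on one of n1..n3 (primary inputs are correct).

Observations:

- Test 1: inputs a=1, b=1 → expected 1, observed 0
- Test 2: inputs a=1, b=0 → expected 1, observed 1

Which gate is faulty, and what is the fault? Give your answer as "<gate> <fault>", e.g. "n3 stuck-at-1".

n1 stuck-at-1

Fault-free values for test 1 (a=1, b=1): n1=0, n2=1, n3=1, giving Y=1. Observed 0.
Test 1: faults giving observed 0 are {n1 stuck-at-1, n2 stuck-at-0, n3 stuck-at-0}.
Test 2 (a=1, b=0): fault-free n1=1, n2=1, n3=1 → 1; observed 1. Eliminates n2 stuck-at-0, n3 stuck-at-0.
Only n1 stuck-at-1 is consistent with every test.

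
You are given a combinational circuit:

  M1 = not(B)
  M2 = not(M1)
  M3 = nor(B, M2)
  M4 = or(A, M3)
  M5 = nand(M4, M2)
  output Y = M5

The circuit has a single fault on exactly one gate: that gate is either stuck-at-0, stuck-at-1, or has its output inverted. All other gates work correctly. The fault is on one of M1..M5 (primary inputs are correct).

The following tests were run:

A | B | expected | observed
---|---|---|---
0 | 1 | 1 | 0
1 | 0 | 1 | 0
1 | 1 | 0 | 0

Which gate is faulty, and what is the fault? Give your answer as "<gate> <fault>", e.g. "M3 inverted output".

Fault-free values for test 1 (A=0, B=1): M1=0, M2=1, M3=0, M4=0, M5=1, giving Y=1. Observed 0.
Test 1: faults giving observed 0 are {M3 stuck-at-1, M3 inverted output, M4 stuck-at-1, M4 inverted output, M5 stuck-at-0, M5 inverted output}.
Test 2 (A=1, B=0): fault-free M1=1, M2=0, M3=1, M4=1, M5=1 → 1; observed 0. Eliminates M3 stuck-at-1, M3 inverted output, M4 stuck-at-1, M4 inverted output.
Test 3 (A=1, B=1): fault-free M1=0, M2=1, M3=0, M4=1, M5=0 → 0; observed 0. Eliminates M5 inverted output.
Only M5 stuck-at-0 is consistent with every test.

M5 stuck-at-0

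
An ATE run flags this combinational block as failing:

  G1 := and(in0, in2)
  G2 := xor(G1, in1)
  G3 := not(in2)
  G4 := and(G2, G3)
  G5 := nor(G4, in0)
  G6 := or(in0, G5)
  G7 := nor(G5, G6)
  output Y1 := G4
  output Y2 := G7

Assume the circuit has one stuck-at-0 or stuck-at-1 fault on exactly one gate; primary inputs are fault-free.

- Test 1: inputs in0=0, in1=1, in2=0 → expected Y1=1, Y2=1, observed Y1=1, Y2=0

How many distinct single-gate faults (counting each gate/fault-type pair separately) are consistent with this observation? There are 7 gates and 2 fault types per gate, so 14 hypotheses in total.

3

Fault-free: G1=0, G2=1, G3=1, G4=1, G5=0, G6=0, G7=1 → Y1=1, Y2=1. Observed Y1=1, Y2=0.
  G1 stuck-at-0: output Y1=1, Y2=1 ✗
  G1 stuck-at-1: output Y1=0, Y2=0 ✗
  G2 stuck-at-0: output Y1=0, Y2=0 ✗
  G2 stuck-at-1: output Y1=1, Y2=1 ✗
  G3 stuck-at-0: output Y1=0, Y2=0 ✗
  G3 stuck-at-1: output Y1=1, Y2=1 ✗
  G4 stuck-at-0: output Y1=0, Y2=0 ✗
  G4 stuck-at-1: output Y1=1, Y2=1 ✗
  G5 stuck-at-0: output Y1=1, Y2=1 ✗
  G5 stuck-at-1: output Y1=1, Y2=0 ✓
  G6 stuck-at-0: output Y1=1, Y2=1 ✗
  G6 stuck-at-1: output Y1=1, Y2=0 ✓
  G7 stuck-at-0: output Y1=1, Y2=0 ✓
  G7 stuck-at-1: output Y1=1, Y2=1 ✗
Consistent faults: {G5 stuck-at-1, G6 stuck-at-1, G7 stuck-at-0} — 3 in all.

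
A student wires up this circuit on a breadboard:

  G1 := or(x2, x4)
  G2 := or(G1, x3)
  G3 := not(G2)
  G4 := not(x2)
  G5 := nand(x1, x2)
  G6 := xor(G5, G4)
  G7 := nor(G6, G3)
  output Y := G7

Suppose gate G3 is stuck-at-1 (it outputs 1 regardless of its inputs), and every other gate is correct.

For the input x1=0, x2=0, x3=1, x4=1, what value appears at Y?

0

Propagate with G3 forced: G1=1, G2=1, G3=1 [stuck-at-1], G4=1, G5=1, G6=0, G7=0.
So Y = 0. (Without the fault it would be 1.)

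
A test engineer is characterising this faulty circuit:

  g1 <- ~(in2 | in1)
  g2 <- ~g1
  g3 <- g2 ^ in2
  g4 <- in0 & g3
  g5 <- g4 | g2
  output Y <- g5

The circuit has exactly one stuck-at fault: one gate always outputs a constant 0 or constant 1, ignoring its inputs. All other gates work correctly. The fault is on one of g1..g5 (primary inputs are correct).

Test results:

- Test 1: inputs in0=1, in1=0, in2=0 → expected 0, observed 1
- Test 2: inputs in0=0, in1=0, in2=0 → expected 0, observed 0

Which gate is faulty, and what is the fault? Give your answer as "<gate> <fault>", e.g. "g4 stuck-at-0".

g3 stuck-at-1

Fault-free values for test 1 (in0=1, in1=0, in2=0): g1=1, g2=0, g3=0, g4=0, g5=0, giving Y=0. Observed 1.
Test 1: faults giving observed 1 are {g1 stuck-at-0, g2 stuck-at-1, g3 stuck-at-1, g4 stuck-at-1, g5 stuck-at-1}.
Test 2 (in0=0, in1=0, in2=0): fault-free g1=1, g2=0, g3=0, g4=0, g5=0 → 0; observed 0. Eliminates g1 stuck-at-0, g2 stuck-at-1, g4 stuck-at-1, g5 stuck-at-1.
Only g3 stuck-at-1 is consistent with every test.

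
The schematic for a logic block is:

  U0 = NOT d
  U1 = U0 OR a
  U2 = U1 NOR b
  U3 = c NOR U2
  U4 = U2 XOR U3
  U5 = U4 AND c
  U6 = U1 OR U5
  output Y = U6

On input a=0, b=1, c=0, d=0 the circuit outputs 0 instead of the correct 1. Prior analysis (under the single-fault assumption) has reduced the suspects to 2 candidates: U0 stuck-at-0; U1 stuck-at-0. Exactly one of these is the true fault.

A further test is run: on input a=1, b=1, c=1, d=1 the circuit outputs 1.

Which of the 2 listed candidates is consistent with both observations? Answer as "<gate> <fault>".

Evaluate each candidate on input a=1, b=1, c=1, d=1:
  U0 stuck-at-0: U0=0 [stuck-at-0], U1=1, U2=0, U3=0, U4=0, U5=0, U6=1 → 1 — matches
  U1 stuck-at-0: U0=0, U1=0 [stuck-at-0], U2=0, U3=0, U4=0, U5=0, U6=0 → 0 — eliminated
Only U0 stuck-at-0 reproduces the observed 1.

U0 stuck-at-0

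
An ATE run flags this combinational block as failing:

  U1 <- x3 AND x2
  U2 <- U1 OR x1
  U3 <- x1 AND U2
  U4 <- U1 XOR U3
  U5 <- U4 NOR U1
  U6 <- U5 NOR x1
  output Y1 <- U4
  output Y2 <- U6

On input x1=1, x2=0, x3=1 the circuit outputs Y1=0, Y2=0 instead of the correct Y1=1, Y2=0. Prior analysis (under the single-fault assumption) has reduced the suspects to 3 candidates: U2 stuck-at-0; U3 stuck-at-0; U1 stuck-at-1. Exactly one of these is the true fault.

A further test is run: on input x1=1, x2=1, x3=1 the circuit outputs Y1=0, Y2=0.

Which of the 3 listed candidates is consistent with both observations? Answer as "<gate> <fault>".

Evaluate each candidate on input x1=1, x2=1, x3=1:
  U2 stuck-at-0: U1=1, U2=0 [stuck-at-0], U3=0, U4=1, U5=0, U6=0 → Y1=1, Y2=0 — eliminated
  U3 stuck-at-0: U1=1, U2=1, U3=0 [stuck-at-0], U4=1, U5=0, U6=0 → Y1=1, Y2=0 — eliminated
  U1 stuck-at-1: U1=1 [stuck-at-1], U2=1, U3=1, U4=0, U5=0, U6=0 → Y1=0, Y2=0 — matches
Only U1 stuck-at-1 reproduces the observed Y1=0, Y2=0.

U1 stuck-at-1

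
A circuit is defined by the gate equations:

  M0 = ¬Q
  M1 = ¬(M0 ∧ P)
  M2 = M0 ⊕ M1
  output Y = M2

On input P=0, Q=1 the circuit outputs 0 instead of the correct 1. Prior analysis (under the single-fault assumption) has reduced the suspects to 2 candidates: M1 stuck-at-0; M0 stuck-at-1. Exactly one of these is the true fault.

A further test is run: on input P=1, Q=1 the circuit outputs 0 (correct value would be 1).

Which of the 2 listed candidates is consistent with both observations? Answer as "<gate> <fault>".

M1 stuck-at-0

Evaluate each candidate on input P=1, Q=1:
  M1 stuck-at-0: M0=0, M1=0 [stuck-at-0], M2=0 → 0 — matches
  M0 stuck-at-1: M0=1 [stuck-at-1], M1=0, M2=1 → 1 — eliminated
Only M1 stuck-at-0 reproduces the observed 0.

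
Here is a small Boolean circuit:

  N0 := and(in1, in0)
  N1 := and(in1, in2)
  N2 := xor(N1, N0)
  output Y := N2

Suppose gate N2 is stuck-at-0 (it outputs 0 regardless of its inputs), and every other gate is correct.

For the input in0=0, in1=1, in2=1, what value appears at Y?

0

Propagate with N2 forced: N0=0, N1=1, N2=0 [stuck-at-0].
So Y = 0. (Without the fault it would be 1.)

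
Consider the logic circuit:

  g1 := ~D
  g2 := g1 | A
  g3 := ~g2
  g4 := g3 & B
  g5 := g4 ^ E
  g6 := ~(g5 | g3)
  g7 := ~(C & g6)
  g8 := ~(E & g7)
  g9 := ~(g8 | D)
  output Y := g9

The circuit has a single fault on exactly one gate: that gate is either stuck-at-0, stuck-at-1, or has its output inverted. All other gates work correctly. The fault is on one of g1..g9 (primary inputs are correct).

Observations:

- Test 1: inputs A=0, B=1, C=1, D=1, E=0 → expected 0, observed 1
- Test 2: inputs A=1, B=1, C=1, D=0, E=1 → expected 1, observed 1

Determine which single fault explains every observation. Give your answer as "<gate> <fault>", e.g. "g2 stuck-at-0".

g9 stuck-at-1

Fault-free values for test 1 (A=0, B=1, C=1, D=1, E=0): g1=0, g2=0, g3=1, g4=1, g5=1, g6=0, g7=1, g8=1, g9=0, giving Y=0. Observed 1.
Test 1: faults giving observed 1 are {g9 stuck-at-1, g9 inverted output}.
Test 2 (A=1, B=1, C=1, D=0, E=1): fault-free g1=1, g2=1, g3=0, g4=0, g5=1, g6=0, g7=1, g8=0, g9=1 → 1; observed 1. Eliminates g9 inverted output.
Only g9 stuck-at-1 is consistent with every test.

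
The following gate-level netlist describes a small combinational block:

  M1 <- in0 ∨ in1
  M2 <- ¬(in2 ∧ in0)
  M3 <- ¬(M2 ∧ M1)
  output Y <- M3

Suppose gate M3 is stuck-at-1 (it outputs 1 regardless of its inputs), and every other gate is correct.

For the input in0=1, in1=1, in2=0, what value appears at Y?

1

Propagate with M3 forced: M1=1, M2=1, M3=1 [stuck-at-1].
So Y = 1. (Without the fault it would be 0.)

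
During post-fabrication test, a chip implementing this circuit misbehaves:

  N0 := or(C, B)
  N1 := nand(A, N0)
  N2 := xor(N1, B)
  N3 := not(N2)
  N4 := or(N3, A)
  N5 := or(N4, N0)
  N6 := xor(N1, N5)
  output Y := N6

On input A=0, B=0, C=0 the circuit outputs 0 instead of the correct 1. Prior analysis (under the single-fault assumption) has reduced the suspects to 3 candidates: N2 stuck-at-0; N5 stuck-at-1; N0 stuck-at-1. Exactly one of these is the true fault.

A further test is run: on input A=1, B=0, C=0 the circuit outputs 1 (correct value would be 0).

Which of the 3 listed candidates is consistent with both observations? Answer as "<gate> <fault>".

N0 stuck-at-1

Evaluate each candidate on input A=1, B=0, C=0:
  N2 stuck-at-0: N0=0, N1=1, N2=0 [stuck-at-0], N3=1, N4=1, N5=1, N6=0 → 0 — eliminated
  N5 stuck-at-1: N0=0, N1=1, N2=1, N3=0, N4=1, N5=1 [stuck-at-1], N6=0 → 0 — eliminated
  N0 stuck-at-1: N0=1 [stuck-at-1], N1=0, N2=0, N3=1, N4=1, N5=1, N6=1 → 1 — matches
Only N0 stuck-at-1 reproduces the observed 1.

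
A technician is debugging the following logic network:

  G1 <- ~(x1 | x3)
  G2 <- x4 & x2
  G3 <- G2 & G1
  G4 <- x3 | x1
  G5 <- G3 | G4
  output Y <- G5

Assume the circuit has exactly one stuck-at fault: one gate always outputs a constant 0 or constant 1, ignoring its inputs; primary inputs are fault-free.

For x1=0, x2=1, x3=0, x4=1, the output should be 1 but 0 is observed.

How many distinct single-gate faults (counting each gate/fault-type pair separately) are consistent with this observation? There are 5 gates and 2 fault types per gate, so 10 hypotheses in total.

4

Fault-free: G1=1, G2=1, G3=1, G4=0, G5=1 → 1. Observed 0.
  G1 stuck-at-0: output 0 ✓
  G1 stuck-at-1: output 1 ✗
  G2 stuck-at-0: output 0 ✓
  G2 stuck-at-1: output 1 ✗
  G3 stuck-at-0: output 0 ✓
  G3 stuck-at-1: output 1 ✗
  G4 stuck-at-0: output 1 ✗
  G4 stuck-at-1: output 1 ✗
  G5 stuck-at-0: output 0 ✓
  G5 stuck-at-1: output 1 ✗
Consistent faults: {G1 stuck-at-0, G2 stuck-at-0, G3 stuck-at-0, G5 stuck-at-0} — 4 in all.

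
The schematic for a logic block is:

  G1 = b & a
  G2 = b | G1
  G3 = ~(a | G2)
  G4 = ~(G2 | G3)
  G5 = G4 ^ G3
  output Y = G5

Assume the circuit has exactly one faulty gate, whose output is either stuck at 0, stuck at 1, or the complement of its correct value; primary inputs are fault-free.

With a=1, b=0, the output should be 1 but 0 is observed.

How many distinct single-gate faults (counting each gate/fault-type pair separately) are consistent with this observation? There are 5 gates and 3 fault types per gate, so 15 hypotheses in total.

Fault-free: G1=0, G2=0, G3=0, G4=1, G5=1 → 1. Observed 0.
  G1: stuck-at-1, inverted output ✓; others ✗
  G2: stuck-at-1, inverted output ✓; others ✗
  G3: none of the 3 fault types match ✗
  G4: stuck-at-0, inverted output ✓; others ✗
  G5: stuck-at-0, inverted output ✓; others ✗
Consistent faults: {G1 stuck-at-1, G1 inverted output, G2 stuck-at-1, G2 inverted output, G4 stuck-at-0, G4 inverted output, G5 stuck-at-0, G5 inverted output} — 8 in all.

8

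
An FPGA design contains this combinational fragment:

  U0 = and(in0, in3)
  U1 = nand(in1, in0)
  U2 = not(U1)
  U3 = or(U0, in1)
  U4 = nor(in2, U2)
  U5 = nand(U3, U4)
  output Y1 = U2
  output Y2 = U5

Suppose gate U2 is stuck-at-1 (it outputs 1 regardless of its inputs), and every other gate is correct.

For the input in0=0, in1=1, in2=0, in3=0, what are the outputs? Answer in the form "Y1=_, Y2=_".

Propagate with U2 forced: U0=0, U1=1, U2=1 [stuck-at-1], U3=1, U4=0, U5=1.
So the outputs are Y1=1, Y2=1. (Without the fault they would be Y1=0, Y2=0.)

Y1=1, Y2=1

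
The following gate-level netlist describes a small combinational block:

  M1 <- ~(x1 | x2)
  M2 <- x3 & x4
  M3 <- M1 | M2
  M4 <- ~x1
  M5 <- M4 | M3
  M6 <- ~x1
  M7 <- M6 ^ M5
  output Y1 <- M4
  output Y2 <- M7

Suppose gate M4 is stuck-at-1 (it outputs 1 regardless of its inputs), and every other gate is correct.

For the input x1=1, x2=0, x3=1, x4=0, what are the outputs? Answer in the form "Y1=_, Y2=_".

Propagate with M4 forced: M1=0, M2=0, M3=0, M4=1 [stuck-at-1], M5=1, M6=0, M7=1.
So the outputs are Y1=1, Y2=1. (Without the fault they would be Y1=0, Y2=0.)

Y1=1, Y2=1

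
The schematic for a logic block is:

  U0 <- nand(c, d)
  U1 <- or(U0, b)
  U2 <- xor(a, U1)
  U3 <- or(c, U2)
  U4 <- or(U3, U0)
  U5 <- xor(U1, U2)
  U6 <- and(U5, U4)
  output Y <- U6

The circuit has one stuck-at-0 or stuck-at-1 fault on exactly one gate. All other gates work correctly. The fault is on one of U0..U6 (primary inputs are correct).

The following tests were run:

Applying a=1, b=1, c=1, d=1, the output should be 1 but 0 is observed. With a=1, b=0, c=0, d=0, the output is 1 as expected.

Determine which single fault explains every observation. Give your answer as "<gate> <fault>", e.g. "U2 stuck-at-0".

U3 stuck-at-0

Fault-free values for test 1 (a=1, b=1, c=1, d=1): U0=0, U1=1, U2=0, U3=1, U4=1, U5=1, U6=1, giving Y=1. Observed 0.
Test 1: faults giving observed 0 are {U2 stuck-at-1, U3 stuck-at-0, U4 stuck-at-0, U5 stuck-at-0, U6 stuck-at-0}.
Test 2 (a=1, b=0, c=0, d=0): fault-free U0=1, U1=1, U2=0, U3=0, U4=1, U5=1, U6=1 → 1; observed 1. Eliminates U2 stuck-at-1, U4 stuck-at-0, U5 stuck-at-0, U6 stuck-at-0.
Only U3 stuck-at-0 is consistent with every test.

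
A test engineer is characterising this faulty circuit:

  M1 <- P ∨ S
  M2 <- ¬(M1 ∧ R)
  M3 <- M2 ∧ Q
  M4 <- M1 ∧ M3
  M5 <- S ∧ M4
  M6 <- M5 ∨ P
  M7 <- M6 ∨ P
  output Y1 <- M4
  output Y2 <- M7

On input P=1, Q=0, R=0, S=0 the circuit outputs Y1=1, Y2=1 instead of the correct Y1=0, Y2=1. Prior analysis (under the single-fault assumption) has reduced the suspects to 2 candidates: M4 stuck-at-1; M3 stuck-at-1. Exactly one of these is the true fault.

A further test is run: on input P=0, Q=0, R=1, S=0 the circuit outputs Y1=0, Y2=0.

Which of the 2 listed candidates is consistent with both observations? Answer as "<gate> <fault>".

M3 stuck-at-1

Evaluate each candidate on input P=0, Q=0, R=1, S=0:
  M4 stuck-at-1: M1=0, M2=1, M3=0, M4=1 [stuck-at-1], M5=0, M6=0, M7=0 → Y1=1, Y2=0 — eliminated
  M3 stuck-at-1: M1=0, M2=1, M3=1 [stuck-at-1], M4=0, M5=0, M6=0, M7=0 → Y1=0, Y2=0 — matches
Only M3 stuck-at-1 reproduces the observed Y1=0, Y2=0.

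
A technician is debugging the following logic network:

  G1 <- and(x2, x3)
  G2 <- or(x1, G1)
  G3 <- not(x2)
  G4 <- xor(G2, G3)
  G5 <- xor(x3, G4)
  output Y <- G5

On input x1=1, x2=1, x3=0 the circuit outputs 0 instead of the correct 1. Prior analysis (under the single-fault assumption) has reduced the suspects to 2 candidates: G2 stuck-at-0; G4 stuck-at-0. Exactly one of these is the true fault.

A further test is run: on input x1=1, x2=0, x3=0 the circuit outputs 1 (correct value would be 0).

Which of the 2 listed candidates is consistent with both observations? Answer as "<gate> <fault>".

Evaluate each candidate on input x1=1, x2=0, x3=0:
  G2 stuck-at-0: G1=0, G2=0 [stuck-at-0], G3=1, G4=1, G5=1 → 1 — matches
  G4 stuck-at-0: G1=0, G2=1, G3=1, G4=0 [stuck-at-0], G5=0 → 0 — eliminated
Only G2 stuck-at-0 reproduces the observed 1.

G2 stuck-at-0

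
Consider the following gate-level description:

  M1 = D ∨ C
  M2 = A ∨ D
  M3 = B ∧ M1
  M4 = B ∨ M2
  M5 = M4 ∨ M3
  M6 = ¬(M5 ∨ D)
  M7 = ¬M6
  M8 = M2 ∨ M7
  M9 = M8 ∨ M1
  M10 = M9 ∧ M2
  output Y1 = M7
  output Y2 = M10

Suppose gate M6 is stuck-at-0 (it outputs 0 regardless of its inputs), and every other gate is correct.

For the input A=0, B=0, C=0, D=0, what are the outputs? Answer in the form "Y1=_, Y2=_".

Y1=1, Y2=0

Propagate with M6 forced: M1=0, M2=0, M3=0, M4=0, M5=0, M6=0 [stuck-at-0], M7=1, M8=1, M9=1, M10=0.
So the outputs are Y1=1, Y2=0. (Without the fault they would be Y1=0, Y2=0.)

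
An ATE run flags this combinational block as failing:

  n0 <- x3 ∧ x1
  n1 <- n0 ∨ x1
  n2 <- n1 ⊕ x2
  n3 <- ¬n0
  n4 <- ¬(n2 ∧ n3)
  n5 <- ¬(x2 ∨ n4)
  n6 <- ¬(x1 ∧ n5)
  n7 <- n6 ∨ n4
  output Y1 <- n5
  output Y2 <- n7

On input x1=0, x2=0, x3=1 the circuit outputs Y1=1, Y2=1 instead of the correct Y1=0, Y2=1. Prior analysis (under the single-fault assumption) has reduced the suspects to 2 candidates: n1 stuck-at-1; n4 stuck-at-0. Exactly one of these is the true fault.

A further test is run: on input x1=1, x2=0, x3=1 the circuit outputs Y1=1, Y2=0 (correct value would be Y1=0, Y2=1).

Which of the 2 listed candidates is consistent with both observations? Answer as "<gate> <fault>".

n4 stuck-at-0

Evaluate each candidate on input x1=1, x2=0, x3=1:
  n1 stuck-at-1: n0=1, n1=1 [stuck-at-1], n2=1, n3=0, n4=1, n5=0, n6=1, n7=1 → Y1=0, Y2=1 — eliminated
  n4 stuck-at-0: n0=1, n1=1, n2=1, n3=0, n4=0 [stuck-at-0], n5=1, n6=0, n7=0 → Y1=1, Y2=0 — matches
Only n4 stuck-at-0 reproduces the observed Y1=1, Y2=0.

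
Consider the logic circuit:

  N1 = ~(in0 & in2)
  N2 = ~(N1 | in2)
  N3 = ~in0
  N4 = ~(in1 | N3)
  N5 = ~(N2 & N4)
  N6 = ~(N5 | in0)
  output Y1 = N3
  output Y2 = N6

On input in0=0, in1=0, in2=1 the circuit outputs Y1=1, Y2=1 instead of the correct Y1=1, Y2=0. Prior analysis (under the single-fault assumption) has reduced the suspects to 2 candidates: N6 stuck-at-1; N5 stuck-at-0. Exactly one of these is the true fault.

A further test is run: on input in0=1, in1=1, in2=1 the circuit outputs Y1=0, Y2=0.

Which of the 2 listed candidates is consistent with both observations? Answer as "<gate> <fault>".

Evaluate each candidate on input in0=1, in1=1, in2=1:
  N6 stuck-at-1: N1=0, N2=0, N3=0, N4=0, N5=1, N6=1 [stuck-at-1] → Y1=0, Y2=1 — eliminated
  N5 stuck-at-0: N1=0, N2=0, N3=0, N4=0, N5=0 [stuck-at-0], N6=0 → Y1=0, Y2=0 — matches
Only N5 stuck-at-0 reproduces the observed Y1=0, Y2=0.

N5 stuck-at-0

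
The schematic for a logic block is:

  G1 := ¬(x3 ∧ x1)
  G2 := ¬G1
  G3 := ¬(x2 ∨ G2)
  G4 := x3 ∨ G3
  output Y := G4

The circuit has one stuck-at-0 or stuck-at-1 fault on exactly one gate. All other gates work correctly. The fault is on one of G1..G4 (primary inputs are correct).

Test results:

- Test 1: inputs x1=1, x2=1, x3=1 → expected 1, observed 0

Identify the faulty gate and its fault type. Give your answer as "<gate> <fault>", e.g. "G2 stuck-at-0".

Fault-free values for test 1 (x1=1, x2=1, x3=1): G1=0, G2=1, G3=0, G4=1, giving Y=1. Observed 0.
Test 1: faults giving observed 0 are {G4 stuck-at-0}.
Only G4 stuck-at-0 is consistent with every test.

G4 stuck-at-0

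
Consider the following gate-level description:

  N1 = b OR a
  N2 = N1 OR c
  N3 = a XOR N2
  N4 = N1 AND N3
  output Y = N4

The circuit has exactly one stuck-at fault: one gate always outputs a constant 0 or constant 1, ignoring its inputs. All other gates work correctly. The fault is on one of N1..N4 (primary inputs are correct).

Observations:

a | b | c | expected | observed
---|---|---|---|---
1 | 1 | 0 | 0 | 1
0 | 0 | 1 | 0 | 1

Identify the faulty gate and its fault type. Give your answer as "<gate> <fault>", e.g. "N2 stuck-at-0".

Fault-free values for test 1 (a=1, b=1, c=0): N1=1, N2=1, N3=0, N4=0, giving Y=0. Observed 1.
Test 1: faults giving observed 1 are {N2 stuck-at-0, N3 stuck-at-1, N4 stuck-at-1}.
Test 2 (a=0, b=0, c=1): fault-free N1=0, N2=1, N3=1, N4=0 → 0; observed 1. Eliminates N2 stuck-at-0, N3 stuck-at-1.
Only N4 stuck-at-1 is consistent with every test.

N4 stuck-at-1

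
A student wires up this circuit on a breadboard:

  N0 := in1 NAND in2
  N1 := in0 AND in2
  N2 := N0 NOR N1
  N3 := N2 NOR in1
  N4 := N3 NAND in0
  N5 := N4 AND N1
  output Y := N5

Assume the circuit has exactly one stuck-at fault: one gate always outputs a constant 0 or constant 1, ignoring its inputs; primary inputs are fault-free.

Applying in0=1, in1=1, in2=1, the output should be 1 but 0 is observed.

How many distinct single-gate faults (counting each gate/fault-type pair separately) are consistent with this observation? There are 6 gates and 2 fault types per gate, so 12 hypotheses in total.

4

Fault-free: N0=0, N1=1, N2=0, N3=0, N4=1, N5=1 → 1. Observed 0.
  N0 stuck-at-0: output 1 ✗
  N0 stuck-at-1: output 1 ✗
  N1 stuck-at-0: output 0 ✓
  N1 stuck-at-1: output 1 ✗
  N2 stuck-at-0: output 1 ✗
  N2 stuck-at-1: output 1 ✗
  N3 stuck-at-0: output 1 ✗
  N3 stuck-at-1: output 0 ✓
  N4 stuck-at-0: output 0 ✓
  N4 stuck-at-1: output 1 ✗
  N5 stuck-at-0: output 0 ✓
  N5 stuck-at-1: output 1 ✗
Consistent faults: {N1 stuck-at-0, N3 stuck-at-1, N4 stuck-at-0, N5 stuck-at-0} — 4 in all.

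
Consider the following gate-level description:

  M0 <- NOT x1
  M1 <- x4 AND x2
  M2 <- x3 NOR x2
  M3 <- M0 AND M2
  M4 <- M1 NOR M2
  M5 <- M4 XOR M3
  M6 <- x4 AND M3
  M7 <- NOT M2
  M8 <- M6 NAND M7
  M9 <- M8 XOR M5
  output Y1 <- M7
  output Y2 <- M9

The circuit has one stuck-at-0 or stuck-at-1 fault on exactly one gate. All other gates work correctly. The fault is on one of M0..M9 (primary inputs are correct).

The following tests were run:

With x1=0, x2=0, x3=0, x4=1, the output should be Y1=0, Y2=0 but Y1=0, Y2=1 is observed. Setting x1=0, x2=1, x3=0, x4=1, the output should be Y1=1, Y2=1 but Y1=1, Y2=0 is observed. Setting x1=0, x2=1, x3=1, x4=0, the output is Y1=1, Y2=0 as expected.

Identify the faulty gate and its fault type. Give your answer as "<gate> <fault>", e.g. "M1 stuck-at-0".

M4 stuck-at-1

Fault-free values for test 1 (x1=0, x2=0, x3=0, x4=1): M0=1, M1=0, M2=1, M3=1, M4=0, M5=1, M6=1, M7=0, M8=1, M9=0, giving Y1=0, Y2=0. Observed Y1=0, Y2=1.
Test 1: faults giving observed Y1=0, Y2=1 are {M0 stuck-at-0, M3 stuck-at-0, M4 stuck-at-1, M5 stuck-at-0, M8 stuck-at-0, M9 stuck-at-1}.
Test 2 (x1=0, x2=1, x3=0, x4=1): fault-free M0=1, M1=1, M2=0, M3=0, M4=0, M5=0, M6=0, M7=1, M8=1, M9=1 → Y1=1, Y2=1; observed Y1=1, Y2=0. Eliminates M0 stuck-at-0, M3 stuck-at-0, M5 stuck-at-0, M9 stuck-at-1.
Test 3 (x1=0, x2=1, x3=1, x4=0): fault-free M0=1, M1=0, M2=0, M3=0, M4=1, M5=1, M6=0, M7=1, M8=1, M9=0 → Y1=1, Y2=0; observed Y1=1, Y2=0. Eliminates M8 stuck-at-0.
Only M4 stuck-at-1 is consistent with every test.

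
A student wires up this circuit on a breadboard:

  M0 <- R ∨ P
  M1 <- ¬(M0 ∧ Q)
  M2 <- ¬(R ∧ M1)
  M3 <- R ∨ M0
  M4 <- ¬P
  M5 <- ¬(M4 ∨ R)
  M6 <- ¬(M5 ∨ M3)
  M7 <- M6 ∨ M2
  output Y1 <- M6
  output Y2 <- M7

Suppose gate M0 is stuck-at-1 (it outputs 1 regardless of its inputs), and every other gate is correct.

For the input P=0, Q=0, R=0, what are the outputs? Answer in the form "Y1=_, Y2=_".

Y1=0, Y2=1

Propagate with M0 forced: M0=1 [stuck-at-1], M1=1, M2=1, M3=1, M4=1, M5=0, M6=0, M7=1.
So the outputs are Y1=0, Y2=1. (Without the fault they would be Y1=1, Y2=1.)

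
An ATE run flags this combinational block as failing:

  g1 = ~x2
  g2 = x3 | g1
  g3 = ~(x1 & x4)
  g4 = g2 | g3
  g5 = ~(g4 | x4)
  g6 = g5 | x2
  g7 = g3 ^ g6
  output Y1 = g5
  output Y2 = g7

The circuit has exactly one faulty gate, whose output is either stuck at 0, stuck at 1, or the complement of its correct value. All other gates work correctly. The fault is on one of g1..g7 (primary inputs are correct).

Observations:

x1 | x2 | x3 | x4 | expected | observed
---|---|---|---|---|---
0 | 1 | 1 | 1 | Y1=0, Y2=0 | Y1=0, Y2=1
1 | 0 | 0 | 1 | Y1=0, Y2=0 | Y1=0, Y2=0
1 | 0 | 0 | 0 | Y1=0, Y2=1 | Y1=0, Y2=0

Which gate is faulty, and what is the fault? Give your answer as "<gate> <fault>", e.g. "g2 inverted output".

g3 stuck-at-0

Fault-free values for test 1 (x1=0, x2=1, x3=1, x4=1): g1=0, g2=1, g3=1, g4=1, g5=0, g6=1, g7=0, giving Y1=0, Y2=0. Observed Y1=0, Y2=1.
Test 1: faults giving observed Y1=0, Y2=1 are {g3 stuck-at-0, g3 inverted output, g6 stuck-at-0, g6 inverted output, g7 stuck-at-1, g7 inverted output}.
Test 2 (x1=1, x2=0, x3=0, x4=1): fault-free g1=1, g2=1, g3=0, g4=1, g5=0, g6=0, g7=0 → Y1=0, Y2=0; observed Y1=0, Y2=0. Eliminates g3 inverted output, g6 inverted output, g7 stuck-at-1, g7 inverted output.
Test 3 (x1=1, x2=0, x3=0, x4=0): fault-free g1=1, g2=1, g3=1, g4=1, g5=0, g6=0, g7=1 → Y1=0, Y2=1; observed Y1=0, Y2=0. Eliminates g6 stuck-at-0.
Only g3 stuck-at-0 is consistent with every test.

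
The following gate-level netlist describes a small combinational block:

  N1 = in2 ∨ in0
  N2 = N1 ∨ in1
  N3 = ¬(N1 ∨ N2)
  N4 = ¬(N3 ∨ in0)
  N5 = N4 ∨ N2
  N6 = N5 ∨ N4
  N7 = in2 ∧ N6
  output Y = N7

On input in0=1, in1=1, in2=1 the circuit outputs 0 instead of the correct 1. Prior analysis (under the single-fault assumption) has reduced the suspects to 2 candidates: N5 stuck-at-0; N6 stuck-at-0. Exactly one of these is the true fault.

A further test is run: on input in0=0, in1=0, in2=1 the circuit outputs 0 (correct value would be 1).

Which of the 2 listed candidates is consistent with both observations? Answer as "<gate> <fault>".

Evaluate each candidate on input in0=0, in1=0, in2=1:
  N5 stuck-at-0: N1=1, N2=1, N3=0, N4=1, N5=0 [stuck-at-0], N6=1, N7=1 → 1 — eliminated
  N6 stuck-at-0: N1=1, N2=1, N3=0, N4=1, N5=1, N6=0 [stuck-at-0], N7=0 → 0 — matches
Only N6 stuck-at-0 reproduces the observed 0.

N6 stuck-at-0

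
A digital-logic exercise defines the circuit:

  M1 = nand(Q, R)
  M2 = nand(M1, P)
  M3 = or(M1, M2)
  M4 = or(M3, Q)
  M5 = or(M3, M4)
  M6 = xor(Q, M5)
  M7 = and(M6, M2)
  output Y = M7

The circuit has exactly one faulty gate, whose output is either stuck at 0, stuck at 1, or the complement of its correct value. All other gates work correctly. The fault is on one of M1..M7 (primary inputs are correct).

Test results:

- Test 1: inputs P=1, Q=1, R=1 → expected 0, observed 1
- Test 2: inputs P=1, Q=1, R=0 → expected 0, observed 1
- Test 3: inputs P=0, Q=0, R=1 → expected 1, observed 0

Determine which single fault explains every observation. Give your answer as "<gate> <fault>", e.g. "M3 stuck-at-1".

Fault-free values for test 1 (P=1, Q=1, R=1): M1=0, M2=1, M3=1, M4=1, M5=1, M6=0, M7=0, giving Y=0. Observed 1.
Test 1: faults giving observed 1 are {M5 stuck-at-0, M5 inverted output, M6 stuck-at-1, M6 inverted output, M7 stuck-at-1, M7 inverted output}.
Test 2 (P=1, Q=1, R=0): fault-free M1=1, M2=0, M3=1, M4=1, M5=1, M6=0, M7=0 → 0; observed 1. Eliminates M5 stuck-at-0, M5 inverted output, M6 stuck-at-1, M6 inverted output.
Test 3 (P=0, Q=0, R=1): fault-free M1=1, M2=1, M3=1, M4=1, M5=1, M6=1, M7=1 → 1; observed 0. Eliminates M7 stuck-at-1.
Only M7 inverted output is consistent with every test.

M7 inverted output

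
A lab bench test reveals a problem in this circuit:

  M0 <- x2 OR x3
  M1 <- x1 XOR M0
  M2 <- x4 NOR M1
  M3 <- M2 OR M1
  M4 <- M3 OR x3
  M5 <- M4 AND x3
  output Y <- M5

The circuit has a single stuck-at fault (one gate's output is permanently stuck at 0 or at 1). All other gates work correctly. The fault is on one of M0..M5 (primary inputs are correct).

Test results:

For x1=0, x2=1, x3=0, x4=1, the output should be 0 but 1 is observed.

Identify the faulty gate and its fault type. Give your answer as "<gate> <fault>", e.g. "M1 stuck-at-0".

Fault-free values for test 1 (x1=0, x2=1, x3=0, x4=1): M0=1, M1=1, M2=0, M3=1, M4=1, M5=0, giving Y=0. Observed 1.
Test 1: faults giving observed 1 are {M5 stuck-at-1}.
Only M5 stuck-at-1 is consistent with every test.

M5 stuck-at-1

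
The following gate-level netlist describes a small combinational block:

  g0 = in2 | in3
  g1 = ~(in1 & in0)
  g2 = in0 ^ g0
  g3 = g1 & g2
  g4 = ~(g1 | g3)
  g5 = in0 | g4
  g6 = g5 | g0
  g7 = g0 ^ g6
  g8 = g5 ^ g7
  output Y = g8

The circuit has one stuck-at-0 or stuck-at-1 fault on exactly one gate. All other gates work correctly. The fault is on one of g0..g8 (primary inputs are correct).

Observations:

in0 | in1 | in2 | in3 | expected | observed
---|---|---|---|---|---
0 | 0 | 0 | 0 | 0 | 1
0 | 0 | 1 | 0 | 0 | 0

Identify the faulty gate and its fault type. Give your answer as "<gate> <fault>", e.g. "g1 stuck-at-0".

Fault-free values for test 1 (in0=0, in1=0, in2=0, in3=0): g0=0, g1=1, g2=0, g3=0, g4=0, g5=0, g6=0, g7=0, g8=0, giving Y=0. Observed 1.
Test 1: faults giving observed 1 are {g6 stuck-at-1, g7 stuck-at-1, g8 stuck-at-1}.
Test 2 (in0=0, in1=0, in2=1, in3=0): fault-free g0=1, g1=1, g2=1, g3=1, g4=0, g5=0, g6=1, g7=0, g8=0 → 0; observed 0. Eliminates g7 stuck-at-1, g8 stuck-at-1.
Only g6 stuck-at-1 is consistent with every test.

g6 stuck-at-1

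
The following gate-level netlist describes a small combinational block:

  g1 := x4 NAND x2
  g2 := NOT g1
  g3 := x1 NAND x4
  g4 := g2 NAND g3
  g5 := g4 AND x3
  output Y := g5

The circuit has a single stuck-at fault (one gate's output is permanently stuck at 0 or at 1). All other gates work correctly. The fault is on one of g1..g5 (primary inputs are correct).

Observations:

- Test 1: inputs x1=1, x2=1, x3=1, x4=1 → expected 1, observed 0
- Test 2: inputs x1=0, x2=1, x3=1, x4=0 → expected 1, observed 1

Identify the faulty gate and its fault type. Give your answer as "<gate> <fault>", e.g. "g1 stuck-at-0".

Fault-free values for test 1 (x1=1, x2=1, x3=1, x4=1): g1=0, g2=1, g3=0, g4=1, g5=1, giving Y=1. Observed 0.
Test 1: faults giving observed 0 are {g3 stuck-at-1, g4 stuck-at-0, g5 stuck-at-0}.
Test 2 (x1=0, x2=1, x3=1, x4=0): fault-free g1=1, g2=0, g3=1, g4=1, g5=1 → 1; observed 1. Eliminates g4 stuck-at-0, g5 stuck-at-0.
Only g3 stuck-at-1 is consistent with every test.

g3 stuck-at-1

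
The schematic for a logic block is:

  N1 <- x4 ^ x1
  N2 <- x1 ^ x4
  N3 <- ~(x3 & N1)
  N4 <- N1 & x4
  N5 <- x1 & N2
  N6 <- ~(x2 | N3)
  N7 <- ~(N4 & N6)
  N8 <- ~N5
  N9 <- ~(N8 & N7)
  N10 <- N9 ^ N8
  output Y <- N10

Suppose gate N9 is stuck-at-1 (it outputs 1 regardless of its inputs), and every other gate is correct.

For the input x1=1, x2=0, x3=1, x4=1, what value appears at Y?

0

Propagate with N9 forced: N1=0, N2=0, N3=1, N4=0, N5=0, N6=0, N7=1, N8=1, N9=1 [stuck-at-1], N10=0.
So Y = 0. (Without the fault it would be 1.)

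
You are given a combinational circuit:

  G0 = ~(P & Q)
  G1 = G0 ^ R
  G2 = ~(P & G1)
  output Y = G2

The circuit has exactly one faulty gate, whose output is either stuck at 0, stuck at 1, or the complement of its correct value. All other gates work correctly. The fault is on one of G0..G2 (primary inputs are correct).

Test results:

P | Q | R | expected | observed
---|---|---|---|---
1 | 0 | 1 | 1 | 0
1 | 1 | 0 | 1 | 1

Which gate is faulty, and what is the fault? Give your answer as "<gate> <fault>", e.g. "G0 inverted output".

Fault-free values for test 1 (P=1, Q=0, R=1): G0=1, G1=0, G2=1, giving Y=1. Observed 0.
Test 1: faults giving observed 0 are {G0 stuck-at-0, G0 inverted output, G1 stuck-at-1, G1 inverted output, G2 stuck-at-0, G2 inverted output}.
Test 2 (P=1, Q=1, R=0): fault-free G0=0, G1=0, G2=1 → 1; observed 1. Eliminates G0 inverted output, G1 stuck-at-1, G1 inverted output, G2 stuck-at-0, G2 inverted output.
Only G0 stuck-at-0 is consistent with every test.

G0 stuck-at-0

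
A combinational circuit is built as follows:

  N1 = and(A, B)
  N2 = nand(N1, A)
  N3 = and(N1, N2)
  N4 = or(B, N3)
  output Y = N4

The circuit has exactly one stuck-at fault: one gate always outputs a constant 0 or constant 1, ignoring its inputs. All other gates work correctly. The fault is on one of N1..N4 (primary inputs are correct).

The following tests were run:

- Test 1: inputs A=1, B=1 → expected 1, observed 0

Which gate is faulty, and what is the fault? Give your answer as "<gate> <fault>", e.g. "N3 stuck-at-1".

Fault-free values for test 1 (A=1, B=1): N1=1, N2=0, N3=0, N4=1, giving Y=1. Observed 0.
Test 1: faults giving observed 0 are {N4 stuck-at-0}.
Only N4 stuck-at-0 is consistent with every test.

N4 stuck-at-0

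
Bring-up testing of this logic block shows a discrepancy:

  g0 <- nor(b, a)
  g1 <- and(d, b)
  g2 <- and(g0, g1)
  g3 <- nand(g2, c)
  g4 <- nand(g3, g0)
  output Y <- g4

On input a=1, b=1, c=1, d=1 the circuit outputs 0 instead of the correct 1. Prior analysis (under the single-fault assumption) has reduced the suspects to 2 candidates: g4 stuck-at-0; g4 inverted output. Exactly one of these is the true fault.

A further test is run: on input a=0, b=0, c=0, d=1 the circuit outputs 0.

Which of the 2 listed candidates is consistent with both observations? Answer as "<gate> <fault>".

Evaluate each candidate on input a=0, b=0, c=0, d=1:
  g4 stuck-at-0: g0=1, g1=0, g2=0, g3=1, g4=0 [stuck-at-0] → 0 — matches
  g4 inverted output: g0=1, g1=0, g2=0, g3=1, g4=1 [inverted output] → 1 — eliminated
Only g4 stuck-at-0 reproduces the observed 0.

g4 stuck-at-0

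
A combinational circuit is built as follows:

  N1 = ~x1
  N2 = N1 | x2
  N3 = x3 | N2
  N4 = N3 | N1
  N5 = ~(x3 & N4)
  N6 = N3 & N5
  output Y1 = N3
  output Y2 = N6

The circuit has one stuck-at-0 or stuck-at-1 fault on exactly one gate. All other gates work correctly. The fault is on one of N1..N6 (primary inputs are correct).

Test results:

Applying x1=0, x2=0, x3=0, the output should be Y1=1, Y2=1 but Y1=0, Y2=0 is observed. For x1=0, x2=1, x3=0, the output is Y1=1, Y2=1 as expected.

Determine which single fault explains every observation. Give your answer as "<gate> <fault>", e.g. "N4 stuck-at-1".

Fault-free values for test 1 (x1=0, x2=0, x3=0): N1=1, N2=1, N3=1, N4=1, N5=1, N6=1, giving Y1=1, Y2=1. Observed Y1=0, Y2=0.
Test 1: faults giving observed Y1=0, Y2=0 are {N1 stuck-at-0, N2 stuck-at-0, N3 stuck-at-0}.
Test 2 (x1=0, x2=1, x3=0): fault-free N1=1, N2=1, N3=1, N4=1, N5=1, N6=1 → Y1=1, Y2=1; observed Y1=1, Y2=1. Eliminates N2 stuck-at-0, N3 stuck-at-0.
Only N1 stuck-at-0 is consistent with every test.

N1 stuck-at-0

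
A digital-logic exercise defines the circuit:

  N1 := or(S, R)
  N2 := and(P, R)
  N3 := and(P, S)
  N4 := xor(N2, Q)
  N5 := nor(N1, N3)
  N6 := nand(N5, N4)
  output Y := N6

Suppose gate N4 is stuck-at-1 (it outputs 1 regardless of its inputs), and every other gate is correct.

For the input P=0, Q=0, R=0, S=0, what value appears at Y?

Propagate with N4 forced: N1=0, N2=0, N3=0, N4=1 [stuck-at-1], N5=1, N6=0.
So Y = 0. (Without the fault it would be 1.)

0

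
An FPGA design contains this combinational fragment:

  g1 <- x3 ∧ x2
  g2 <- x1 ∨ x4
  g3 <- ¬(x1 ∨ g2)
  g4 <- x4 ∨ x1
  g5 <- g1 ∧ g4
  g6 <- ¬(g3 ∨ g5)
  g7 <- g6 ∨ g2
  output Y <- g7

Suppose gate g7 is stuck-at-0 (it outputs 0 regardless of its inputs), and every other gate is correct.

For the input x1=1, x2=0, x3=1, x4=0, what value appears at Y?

Propagate with g7 forced: g1=0, g2=1, g3=0, g4=1, g5=0, g6=1, g7=0 [stuck-at-0].
So Y = 0. (Without the fault it would be 1.)

0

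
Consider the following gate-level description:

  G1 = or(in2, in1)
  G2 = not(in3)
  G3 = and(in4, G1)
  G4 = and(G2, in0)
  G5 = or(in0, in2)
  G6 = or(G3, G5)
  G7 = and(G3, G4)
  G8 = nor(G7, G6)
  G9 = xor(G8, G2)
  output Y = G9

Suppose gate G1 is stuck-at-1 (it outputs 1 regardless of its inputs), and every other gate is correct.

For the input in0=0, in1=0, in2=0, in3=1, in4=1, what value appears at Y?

Propagate with G1 forced: G1=1 [stuck-at-1], G2=0, G3=1, G4=0, G5=0, G6=1, G7=0, G8=0, G9=0.
So Y = 0. (Without the fault it would be 1.)

0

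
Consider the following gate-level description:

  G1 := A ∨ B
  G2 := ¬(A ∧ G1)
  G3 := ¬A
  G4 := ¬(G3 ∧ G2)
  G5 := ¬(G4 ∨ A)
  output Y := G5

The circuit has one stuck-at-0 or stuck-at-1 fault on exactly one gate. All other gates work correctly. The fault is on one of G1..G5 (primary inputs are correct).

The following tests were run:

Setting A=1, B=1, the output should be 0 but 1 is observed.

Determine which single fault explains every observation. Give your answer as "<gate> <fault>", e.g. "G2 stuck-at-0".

G5 stuck-at-1

Fault-free values for test 1 (A=1, B=1): G1=1, G2=0, G3=0, G4=1, G5=0, giving Y=0. Observed 1.
Test 1: faults giving observed 1 are {G5 stuck-at-1}.
Only G5 stuck-at-1 is consistent with every test.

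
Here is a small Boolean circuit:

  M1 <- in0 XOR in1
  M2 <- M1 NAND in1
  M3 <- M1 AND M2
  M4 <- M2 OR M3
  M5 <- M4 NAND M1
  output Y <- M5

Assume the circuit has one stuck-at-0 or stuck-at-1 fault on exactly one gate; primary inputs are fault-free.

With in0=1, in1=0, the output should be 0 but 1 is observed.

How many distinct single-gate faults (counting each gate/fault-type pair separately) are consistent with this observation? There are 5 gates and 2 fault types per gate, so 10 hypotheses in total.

4

Fault-free: M1=1, M2=1, M3=1, M4=1, M5=0 → 0. Observed 1.
  M1 stuck-at-0: output 1 ✓
  M1 stuck-at-1: output 0 ✗
  M2 stuck-at-0: output 1 ✓
  M2 stuck-at-1: output 0 ✗
  M3 stuck-at-0: output 0 ✗
  M3 stuck-at-1: output 0 ✗
  M4 stuck-at-0: output 1 ✓
  M4 stuck-at-1: output 0 ✗
  M5 stuck-at-0: output 0 ✗
  M5 stuck-at-1: output 1 ✓
Consistent faults: {M1 stuck-at-0, M2 stuck-at-0, M4 stuck-at-0, M5 stuck-at-1} — 4 in all.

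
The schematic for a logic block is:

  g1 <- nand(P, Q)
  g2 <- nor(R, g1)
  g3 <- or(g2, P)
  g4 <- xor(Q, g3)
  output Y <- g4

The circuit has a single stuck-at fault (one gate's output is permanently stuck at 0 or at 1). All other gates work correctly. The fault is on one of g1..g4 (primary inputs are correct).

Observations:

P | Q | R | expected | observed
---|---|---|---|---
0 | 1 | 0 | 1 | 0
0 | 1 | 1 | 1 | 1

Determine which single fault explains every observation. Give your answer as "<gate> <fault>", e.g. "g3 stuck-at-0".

Fault-free values for test 1 (P=0, Q=1, R=0): g1=1, g2=0, g3=0, g4=1, giving Y=1. Observed 0.
Test 1: faults giving observed 0 are {g1 stuck-at-0, g2 stuck-at-1, g3 stuck-at-1, g4 stuck-at-0}.
Test 2 (P=0, Q=1, R=1): fault-free g1=1, g2=0, g3=0, g4=1 → 1; observed 1. Eliminates g2 stuck-at-1, g3 stuck-at-1, g4 stuck-at-0.
Only g1 stuck-at-0 is consistent with every test.

g1 stuck-at-0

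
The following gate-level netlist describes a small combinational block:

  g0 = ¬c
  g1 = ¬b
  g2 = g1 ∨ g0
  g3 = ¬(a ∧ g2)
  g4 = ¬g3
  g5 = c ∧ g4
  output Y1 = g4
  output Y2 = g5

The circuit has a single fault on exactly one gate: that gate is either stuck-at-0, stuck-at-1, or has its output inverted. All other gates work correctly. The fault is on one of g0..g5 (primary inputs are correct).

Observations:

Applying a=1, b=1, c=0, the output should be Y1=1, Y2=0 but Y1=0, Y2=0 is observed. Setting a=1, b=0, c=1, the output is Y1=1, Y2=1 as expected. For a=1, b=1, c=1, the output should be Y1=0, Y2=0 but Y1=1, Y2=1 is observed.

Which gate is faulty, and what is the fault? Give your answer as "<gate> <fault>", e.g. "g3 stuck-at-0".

g0 inverted output

Fault-free values for test 1 (a=1, b=1, c=0): g0=1, g1=0, g2=1, g3=0, g4=1, g5=0, giving Y1=1, Y2=0. Observed Y1=0, Y2=0.
Test 1: faults giving observed Y1=0, Y2=0 are {g0 stuck-at-0, g0 inverted output, g2 stuck-at-0, g2 inverted output, g3 stuck-at-1, g3 inverted output, g4 stuck-at-0, g4 inverted output}.
Test 2 (a=1, b=0, c=1): fault-free g0=0, g1=1, g2=1, g3=0, g4=1, g5=1 → Y1=1, Y2=1; observed Y1=1, Y2=1. Eliminates g2 stuck-at-0, g2 inverted output, g3 stuck-at-1, g3 inverted output, g4 stuck-at-0, g4 inverted output.
Test 3 (a=1, b=1, c=1): fault-free g0=0, g1=0, g2=0, g3=1, g4=0, g5=0 → Y1=0, Y2=0; observed Y1=1, Y2=1. Eliminates g0 stuck-at-0.
Only g0 inverted output is consistent with every test.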